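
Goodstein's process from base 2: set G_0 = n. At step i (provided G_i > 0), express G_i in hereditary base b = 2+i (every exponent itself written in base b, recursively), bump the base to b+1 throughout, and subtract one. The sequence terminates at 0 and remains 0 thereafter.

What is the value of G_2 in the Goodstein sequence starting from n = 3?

3

G_0 = 3. HB_2(3) = 2 + 1. Bump = 4. G_1 = 3.
G_1 = 3. HB_3(3) = 3. Bump = 4. G_2 = 3.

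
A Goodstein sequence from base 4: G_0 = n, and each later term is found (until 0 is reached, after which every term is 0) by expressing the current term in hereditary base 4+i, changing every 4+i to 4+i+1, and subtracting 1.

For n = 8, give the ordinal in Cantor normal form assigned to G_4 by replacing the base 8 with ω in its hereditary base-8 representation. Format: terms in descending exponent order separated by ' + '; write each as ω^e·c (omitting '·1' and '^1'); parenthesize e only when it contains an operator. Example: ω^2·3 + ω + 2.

ω + 1

G_0=8  [base 4] 2·4  →[4↦5]→  2·5 = 10  −1 ⇒ G_1=9
G_1=9  [base 5] 5 + 4  →[5↦6]→  6 + 4 = 10  −1 ⇒ G_2=9
G_2=9  [base 6] 6 + 3  →[6↦7]→  7 + 3 = 10  −1 ⇒ G_3=9
G_3=9  [base 7] 7 + 2  →[7↦8]→  8 + 2 = 10  −1 ⇒ G_4=9
G_4=9  [base 8] 8 + 1  →[8↦9]→  9 + 1 = 10  −1 ⇒ G_5=9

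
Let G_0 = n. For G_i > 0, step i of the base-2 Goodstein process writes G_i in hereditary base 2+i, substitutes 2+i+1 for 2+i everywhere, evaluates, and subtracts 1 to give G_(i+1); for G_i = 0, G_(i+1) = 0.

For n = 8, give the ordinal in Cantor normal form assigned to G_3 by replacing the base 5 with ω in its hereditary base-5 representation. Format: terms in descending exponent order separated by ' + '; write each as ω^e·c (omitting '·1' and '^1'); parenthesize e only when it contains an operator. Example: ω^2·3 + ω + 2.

ω^ω·2 + ω^2·2 + ω·2

base 2: 8 = 2^(2 + 1); at 3: 3^(3 + 1) = 81; next = 80
base 3: 80 = 2·3^3 + 2·3^2 + 2·3 + 2; at 4: 2·4^4 + 2·4^2 + 2·4 + 2 = 554; next = 553
base 4: 553 = 2·4^4 + 2·4^2 + 2·4 + 1; at 5: 2·5^5 + 2·5^2 + 2·5 + 1 = 6311; next = 6310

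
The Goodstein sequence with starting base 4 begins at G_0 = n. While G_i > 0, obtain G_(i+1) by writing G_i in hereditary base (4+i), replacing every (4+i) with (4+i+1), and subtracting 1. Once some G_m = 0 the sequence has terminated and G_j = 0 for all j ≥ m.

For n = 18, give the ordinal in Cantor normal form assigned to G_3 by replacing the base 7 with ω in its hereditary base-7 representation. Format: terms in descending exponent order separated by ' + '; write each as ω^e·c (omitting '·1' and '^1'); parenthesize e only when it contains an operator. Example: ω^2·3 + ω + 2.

ω·6 + 6

step 0: 18 = 4^2 + 2; sub 5 for 4: 5^2 + 2; = 27; G_1 = 27−1 = 26
step 1: 26 = 5^2 + 1; sub 6 for 5: 6^2 + 1; = 37; G_2 = 37−1 = 36
step 2: 36 = 6^2; sub 7 for 6: 7^2; = 49; G_3 = 49−1 = 48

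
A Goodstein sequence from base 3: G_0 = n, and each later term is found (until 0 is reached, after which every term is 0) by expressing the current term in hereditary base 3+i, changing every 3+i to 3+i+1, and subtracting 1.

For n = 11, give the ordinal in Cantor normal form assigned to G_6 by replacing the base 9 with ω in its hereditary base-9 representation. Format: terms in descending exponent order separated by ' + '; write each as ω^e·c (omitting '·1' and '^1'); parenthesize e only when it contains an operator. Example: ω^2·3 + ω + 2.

ω·5 + 2

(0) 11|_3 = 3^2 + 2 ↦ 4^2 + 2|_4 = 18 ⇒ 17
(1) 17|_4 = 4^2 + 1 ↦ 5^2 + 1|_5 = 26 ⇒ 25
(2) 25|_5 = 5^2 ↦ 6^2|_6 = 36 ⇒ 35
(3) 35|_6 = 5·6 + 5 ↦ 5·7 + 5|_7 = 40 ⇒ 39
(4) 39|_7 = 5·7 + 4 ↦ 5·8 + 4|_8 = 44 ⇒ 43
(5) 43|_8 = 5·8 + 3 ↦ 5·9 + 3|_9 = 48 ⇒ 47
(6) 47|_9 = 5·9 + 2 ↦ 5·10 + 2|_10 = 52 ⇒ 51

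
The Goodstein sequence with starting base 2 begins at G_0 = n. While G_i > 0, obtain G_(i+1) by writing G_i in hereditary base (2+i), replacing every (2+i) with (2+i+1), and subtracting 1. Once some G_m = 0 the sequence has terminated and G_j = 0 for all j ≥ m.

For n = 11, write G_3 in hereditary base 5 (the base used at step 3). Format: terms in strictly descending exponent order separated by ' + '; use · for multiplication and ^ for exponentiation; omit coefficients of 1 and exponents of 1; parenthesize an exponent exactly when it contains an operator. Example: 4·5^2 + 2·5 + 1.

G_0=11  [base 2] 2^(2 + 1) + 2 + 1  →[2↦3]→  3^(3 + 1) + 3 + 1 = 85  −1 ⇒ G_1=84
G_1=84  [base 3] 3^(3 + 1) + 3  →[3↦4]→  4^(4 + 1) + 4 = 1028  −1 ⇒ G_2=1027
G_2=1027  [base 4] 4^(4 + 1) + 3  →[4↦5]→  5^(5 + 1) + 3 = 15628  −1 ⇒ G_3=15627
G_3=15627  [base 5] 5^(5 + 1) + 2  →[5↦6]→  6^(6 + 1) + 2 = 279938  −1 ⇒ G_4=279937

5^(5 + 1) + 2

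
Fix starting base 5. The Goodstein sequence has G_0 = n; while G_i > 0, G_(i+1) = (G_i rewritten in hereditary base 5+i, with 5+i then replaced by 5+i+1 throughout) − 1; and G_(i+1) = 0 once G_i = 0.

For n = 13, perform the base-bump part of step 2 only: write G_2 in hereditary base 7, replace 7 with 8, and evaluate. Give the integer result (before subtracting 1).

G_0=13  [base 5] 2·5 + 3  →[5↦6]→  2·6 + 3 = 15  −1 ⇒ G_1=14
G_1=14  [base 6] 2·6 + 2  →[6↦7]→  2·7 + 2 = 16  −1 ⇒ G_2=15
G_2=15  [base 7] 2·7 + 1  →[7↦8]→  2·8 + 1 = 17  −1 ⇒ G_3=16

17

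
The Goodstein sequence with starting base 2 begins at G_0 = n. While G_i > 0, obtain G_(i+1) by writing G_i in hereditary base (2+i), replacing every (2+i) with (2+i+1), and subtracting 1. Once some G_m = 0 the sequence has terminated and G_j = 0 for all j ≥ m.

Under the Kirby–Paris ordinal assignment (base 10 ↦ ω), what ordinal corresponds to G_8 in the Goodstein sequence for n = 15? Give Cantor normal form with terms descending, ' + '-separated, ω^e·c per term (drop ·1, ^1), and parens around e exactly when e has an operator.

G_0 = 15. HB_2(15) = 2^(2 + 1) + 2^2 + 2 + 1. Bump = 112. G_1 = 111.
G_1 = 111. HB_3(111) = 3^(3 + 1) + 3^3 + 3. Bump = 1284. G_2 = 1283.
G_2 = 1283. HB_4(1283) = 4^(4 + 1) + 4^4 + 3. Bump = 18753. G_3 = 18752.
G_3 = 18752. HB_5(18752) = 5^(5 + 1) + 5^5 + 2. Bump = 326594. G_4 = 326593.
G_4 = 326593. HB_6(326593) = 6^(6 + 1) + 6^6 + 1. Bump = 6588345. G_5 = 6588344.
G_5 = 6588344. HB_7(6588344) = 7^(7 + 1) + 7^7. Bump = 150994944. G_6 = 150994943.
G_6 = 150994943. HB_8(150994943) = 8^(8 + 1) + 7·8^7 + 7·8^6 + 7·8^5 + 7·8^4 + 7·8^3 + 7·8^2 + 7·8 + 7. Bump = 3524450281. G_7 = 3524450280.
G_7 = 3524450280. HB_9(3524450280) = 9^(9 + 1) + 7·9^7 + 7·9^6 + 7·9^5 + 7·9^4 + 7·9^3 + 7·9^2 + 7·9 + 6. Bump = 100077777776. G_8 = 100077777775.
G_8 = 100077777775. HB_10(100077777775) = 10^(10 + 1) + 7·10^7 + 7·10^6 + 7·10^5 + 7·10^4 + 7·10^3 + 7·10^2 + 7·10 + 5. Bump = 3138578427935. G_9 = 3138578427934.

ω^(ω + 1) + ω^7·7 + ω^6·7 + ω^5·7 + ω^4·7 + ω^3·7 + ω^2·7 + ω·7 + 5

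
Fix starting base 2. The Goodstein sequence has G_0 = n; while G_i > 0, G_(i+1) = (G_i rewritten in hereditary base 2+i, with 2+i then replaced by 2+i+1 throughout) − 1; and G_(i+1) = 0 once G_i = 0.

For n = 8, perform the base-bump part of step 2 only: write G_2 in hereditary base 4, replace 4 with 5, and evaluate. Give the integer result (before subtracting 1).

[0] 8 ≡ 2^(2 + 1) (base 2). Lift 3: 81. −1: 80.
[1] 80 ≡ 2·3^3 + 2·3^2 + 2·3 + 2 (base 3). Lift 4: 554. −1: 553.
[2] 553 ≡ 2·4^4 + 2·4^2 + 2·4 + 1 (base 4). Lift 5: 6311. −1: 6310.

6311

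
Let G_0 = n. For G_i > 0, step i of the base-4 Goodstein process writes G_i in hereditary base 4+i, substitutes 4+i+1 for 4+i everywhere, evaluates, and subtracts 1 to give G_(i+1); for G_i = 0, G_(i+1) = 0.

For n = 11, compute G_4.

(0) 11|_4 = 2·4 + 3 ↦ 2·5 + 3|_5 = 13 ⇒ 12
(1) 12|_5 = 2·5 + 2 ↦ 2·6 + 2|_6 = 14 ⇒ 13
(2) 13|_6 = 2·6 + 1 ↦ 2·7 + 1|_7 = 15 ⇒ 14
(3) 14|_7 = 2·7 ↦ 2·8|_8 = 16 ⇒ 15
(4) 15|_8 = 8 + 7 ↦ 9 + 7|_9 = 16 ⇒ 15

15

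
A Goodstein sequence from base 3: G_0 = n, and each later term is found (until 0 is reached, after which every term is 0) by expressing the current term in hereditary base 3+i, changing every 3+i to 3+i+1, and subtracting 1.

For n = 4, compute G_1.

4

[0] 4 ≡ 3 + 1 (base 3). Lift 4: 5. −1: 4.
[1] 4 ≡ 4 (base 4). Lift 5: 5. −1: 4.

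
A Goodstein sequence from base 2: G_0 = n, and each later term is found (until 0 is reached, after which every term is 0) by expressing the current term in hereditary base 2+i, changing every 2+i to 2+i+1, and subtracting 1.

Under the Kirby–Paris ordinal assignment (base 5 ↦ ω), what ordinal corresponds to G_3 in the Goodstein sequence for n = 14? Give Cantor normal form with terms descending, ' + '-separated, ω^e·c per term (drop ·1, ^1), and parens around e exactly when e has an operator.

G_0 = 14. HB_2(14) = 2^(2 + 1) + 2^2 + 2. Bump = 111. G_1 = 110.
G_1 = 110. HB_3(110) = 3^(3 + 1) + 3^3 + 2. Bump = 1282. G_2 = 1281.
G_2 = 1281. HB_4(1281) = 4^(4 + 1) + 4^4 + 1. Bump = 18751. G_3 = 18750.
G_3 = 18750. HB_5(18750) = 5^(5 + 1) + 5^5. Bump = 326592. G_4 = 326591.

ω^(ω + 1) + ω^ω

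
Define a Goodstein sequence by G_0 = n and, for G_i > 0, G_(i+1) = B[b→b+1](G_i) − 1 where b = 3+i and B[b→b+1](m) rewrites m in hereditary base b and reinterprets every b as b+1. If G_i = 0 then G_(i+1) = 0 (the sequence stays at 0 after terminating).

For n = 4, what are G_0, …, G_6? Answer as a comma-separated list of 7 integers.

4, 4, 4, 3, 2, 1, 0

G_0=4  [base 3] 3 + 1  →[3↦4]→  4 + 1 = 5  −1 ⇒ G_1=4
G_1=4  [base 4] 4  →[4↦5]→  5 = 5  −1 ⇒ G_2=4
G_2=4  [base 5] 4  →[5↦6]→  4 = 4  −1 ⇒ G_3=3
G_3=3  [base 6] 3  →[6↦7]→  3 = 3  −1 ⇒ G_4=2
G_4=2  [base 7] 2  →[7↦8]→  2 = 2  −1 ⇒ G_5=1
G_5=1  [base 8] 1  →[8↦9]→  1 = 1  −1 ⇒ G_6=0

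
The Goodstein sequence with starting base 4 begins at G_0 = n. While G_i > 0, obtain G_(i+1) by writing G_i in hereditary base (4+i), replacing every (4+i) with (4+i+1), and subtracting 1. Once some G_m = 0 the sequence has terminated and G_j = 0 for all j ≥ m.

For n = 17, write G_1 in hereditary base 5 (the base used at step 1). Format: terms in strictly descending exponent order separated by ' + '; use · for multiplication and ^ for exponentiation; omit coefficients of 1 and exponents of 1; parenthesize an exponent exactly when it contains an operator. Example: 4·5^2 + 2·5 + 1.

G_0=17  [base 4] 4^2 + 1  →[4↦5]→  5^2 + 1 = 26  −1 ⇒ G_1=25
G_1=25  [base 5] 5^2  →[5↦6]→  6^2 = 36  −1 ⇒ G_2=35

5^2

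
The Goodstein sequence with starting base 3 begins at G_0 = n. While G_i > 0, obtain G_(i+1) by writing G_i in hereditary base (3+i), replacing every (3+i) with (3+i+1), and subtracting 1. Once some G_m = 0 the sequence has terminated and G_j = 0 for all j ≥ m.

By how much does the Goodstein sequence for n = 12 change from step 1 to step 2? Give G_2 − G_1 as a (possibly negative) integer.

8

step 0: 12 = 3^2 + 3; sub 4 for 3: 4^2 + 4; = 20; G_1 = 20−1 = 19
step 1: 19 = 4^2 + 3; sub 5 for 4: 5^2 + 3; = 28; G_2 = 28−1 = 27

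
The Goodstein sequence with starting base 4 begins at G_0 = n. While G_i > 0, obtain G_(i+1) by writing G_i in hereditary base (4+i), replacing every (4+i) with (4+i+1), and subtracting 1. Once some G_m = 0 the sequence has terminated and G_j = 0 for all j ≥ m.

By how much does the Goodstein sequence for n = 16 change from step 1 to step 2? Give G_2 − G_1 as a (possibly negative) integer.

3

G_0 = 16. HB_4(16) = 4^2. Bump = 25. G_1 = 24.
G_1 = 24. HB_5(24) = 4·5 + 4. Bump = 28. G_2 = 27.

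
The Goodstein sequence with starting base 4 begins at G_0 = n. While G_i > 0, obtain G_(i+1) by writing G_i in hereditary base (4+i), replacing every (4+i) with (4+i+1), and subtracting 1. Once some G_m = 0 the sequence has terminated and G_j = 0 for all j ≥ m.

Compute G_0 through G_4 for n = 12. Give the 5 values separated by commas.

12, 14, 15, 16, 17

base 4: 12 = 3·4; at 5: 3·5 = 15; next = 14
base 5: 14 = 2·5 + 4; at 6: 2·6 + 4 = 16; next = 15
base 6: 15 = 2·6 + 3; at 7: 2·7 + 3 = 17; next = 16
base 7: 16 = 2·7 + 2; at 8: 2·8 + 2 = 18; next = 17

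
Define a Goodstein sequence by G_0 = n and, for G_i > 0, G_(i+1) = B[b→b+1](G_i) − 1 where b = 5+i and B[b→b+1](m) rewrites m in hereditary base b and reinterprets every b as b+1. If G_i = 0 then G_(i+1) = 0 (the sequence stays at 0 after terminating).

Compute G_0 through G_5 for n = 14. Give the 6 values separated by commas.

(0) 14|_5 = 2·5 + 4 ↦ 2·6 + 4|_6 = 16 ⇒ 15
(1) 15|_6 = 2·6 + 3 ↦ 2·7 + 3|_7 = 17 ⇒ 16
(2) 16|_7 = 2·7 + 2 ↦ 2·8 + 2|_8 = 18 ⇒ 17
(3) 17|_8 = 2·8 + 1 ↦ 2·9 + 1|_9 = 19 ⇒ 18
(4) 18|_9 = 2·9 ↦ 2·10|_10 = 20 ⇒ 19

14, 15, 16, 17, 18, 19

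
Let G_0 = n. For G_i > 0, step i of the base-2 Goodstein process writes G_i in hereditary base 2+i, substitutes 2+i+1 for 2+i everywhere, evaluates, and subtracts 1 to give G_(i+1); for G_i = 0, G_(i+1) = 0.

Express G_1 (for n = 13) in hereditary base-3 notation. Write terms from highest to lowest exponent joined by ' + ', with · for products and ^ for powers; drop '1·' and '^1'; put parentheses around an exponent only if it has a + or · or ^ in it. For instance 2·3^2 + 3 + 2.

3^(3 + 1) + 3^3

[0] 13 ≡ 2^(2 + 1) + 2^2 + 1 (base 2). Lift 3: 109. −1: 108.
[1] 108 ≡ 3^(3 + 1) + 3^3 (base 3). Lift 4: 1280. −1: 1279.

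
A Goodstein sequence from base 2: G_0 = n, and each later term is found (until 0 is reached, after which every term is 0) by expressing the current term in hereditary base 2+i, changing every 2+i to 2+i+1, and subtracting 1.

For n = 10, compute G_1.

83

[0] 10 ≡ 2^(2 + 1) + 2 (base 2). Lift 3: 84. −1: 83.
[1] 83 ≡ 3^(3 + 1) + 2 (base 3). Lift 4: 1026. −1: 1025.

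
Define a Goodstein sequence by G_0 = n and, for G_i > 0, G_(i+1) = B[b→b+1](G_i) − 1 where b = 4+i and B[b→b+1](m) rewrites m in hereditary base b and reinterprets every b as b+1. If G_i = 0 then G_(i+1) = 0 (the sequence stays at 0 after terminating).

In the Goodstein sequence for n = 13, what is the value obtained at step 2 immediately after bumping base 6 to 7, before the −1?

19

base 4: 13 = 3·4 + 1; at 5: 3·5 + 1 = 16; next = 15
base 5: 15 = 3·5; at 6: 3·6 = 18; next = 17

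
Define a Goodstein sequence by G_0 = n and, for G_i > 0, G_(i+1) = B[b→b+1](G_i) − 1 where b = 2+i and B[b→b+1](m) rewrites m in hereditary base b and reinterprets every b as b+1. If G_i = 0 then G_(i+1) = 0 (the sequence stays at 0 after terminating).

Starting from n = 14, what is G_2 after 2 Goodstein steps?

[0] 14 ≡ 2^(2 + 1) + 2^2 + 2 (base 2). Lift 3: 111. −1: 110.
[1] 110 ≡ 3^(3 + 1) + 3^3 + 2 (base 3). Lift 4: 1282. −1: 1281.
[2] 1281 ≡ 4^(4 + 1) + 4^4 + 1 (base 4). Lift 5: 18751. −1: 18750.

1281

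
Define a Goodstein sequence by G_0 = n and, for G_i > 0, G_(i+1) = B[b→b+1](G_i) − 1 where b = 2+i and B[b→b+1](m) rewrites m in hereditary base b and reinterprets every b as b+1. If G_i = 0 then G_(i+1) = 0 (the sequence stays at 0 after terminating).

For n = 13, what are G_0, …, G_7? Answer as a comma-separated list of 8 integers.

i=0: 13 = 2^(2 + 1) + 2^2 + 1 (b=2); 2→3: 3^(3 + 1) + 3^3 + 1 = 109; 109−1 = 108
i=1: 108 = 3^(3 + 1) + 3^3 (b=3); 3→4: 4^(4 + 1) + 4^4 = 1280; 1280−1 = 1279
i=2: 1279 = 4^(4 + 1) + 3·4^3 + 3·4^2 + 3·4 + 3 (b=4); 4→5: 5^(5 + 1) + 3·5^3 + 3·5^2 + 3·5 + 3 = 16093; 16093−1 = 16092
i=3: 16092 = 5^(5 + 1) + 3·5^3 + 3·5^2 + 3·5 + 2 (b=5); 5→6: 6^(6 + 1) + 3·6^3 + 3·6^2 + 3·6 + 2 = 280712; 280712−1 = 280711
i=4: 280711 = 6^(6 + 1) + 3·6^3 + 3·6^2 + 3·6 + 1 (b=6); 6→7: 7^(7 + 1) + 3·7^3 + 3·7^2 + 3·7 + 1 = 5765999; 5765999−1 = 5765998
i=5: 5765998 = 7^(7 + 1) + 3·7^3 + 3·7^2 + 3·7 (b=7); 7→8: 8^(8 + 1) + 3·8^3 + 3·8^2 + 3·8 = 134219480; 134219480−1 = 134219479
i=6: 134219479 = 8^(8 + 1) + 3·8^3 + 3·8^2 + 2·8 + 7 (b=8); 8→9: 9^(9 + 1) + 3·9^3 + 3·9^2 + 2·9 + 7 = 3486786856; 3486786856−1 = 3486786855

13, 108, 1279, 16092, 280711, 5765998, 134219479, 3486786855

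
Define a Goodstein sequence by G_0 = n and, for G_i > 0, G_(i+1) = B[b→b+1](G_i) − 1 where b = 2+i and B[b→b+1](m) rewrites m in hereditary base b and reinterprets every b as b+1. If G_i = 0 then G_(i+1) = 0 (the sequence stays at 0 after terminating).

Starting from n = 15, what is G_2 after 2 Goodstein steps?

1283

15 —HB2→ 2^(2 + 1) + 2^2 + 2 + 1 —bump→ 3^(3 + 1) + 3^3 + 3 + 1 = 112 —(−1)→ 111
111 —HB3→ 3^(3 + 1) + 3^3 + 3 —bump→ 4^(4 + 1) + 4^4 + 4 = 1284 —(−1)→ 1283
1283 —HB4→ 4^(4 + 1) + 4^4 + 3 —bump→ 5^(5 + 1) + 5^5 + 3 = 18753 —(−1)→ 18752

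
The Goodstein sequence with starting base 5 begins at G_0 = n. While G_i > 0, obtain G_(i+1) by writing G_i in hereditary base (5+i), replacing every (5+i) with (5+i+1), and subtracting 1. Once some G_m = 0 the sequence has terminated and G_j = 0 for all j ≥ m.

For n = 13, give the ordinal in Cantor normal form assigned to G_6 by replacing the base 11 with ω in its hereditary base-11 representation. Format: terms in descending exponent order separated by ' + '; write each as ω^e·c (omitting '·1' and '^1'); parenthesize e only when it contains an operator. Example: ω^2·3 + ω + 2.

ω + 6

(0) 13|_5 = 2·5 + 3 ↦ 2·6 + 3|_6 = 15 ⇒ 14
(1) 14|_6 = 2·6 + 2 ↦ 2·7 + 2|_7 = 16 ⇒ 15
(2) 15|_7 = 2·7 + 1 ↦ 2·8 + 1|_8 = 17 ⇒ 16
(3) 16|_8 = 2·8 ↦ 2·9|_9 = 18 ⇒ 17
(4) 17|_9 = 9 + 8 ↦ 10 + 8|_10 = 18 ⇒ 17
(5) 17|_10 = 10 + 7 ↦ 11 + 7|_11 = 18 ⇒ 17
(6) 17|_11 = 11 + 6 ↦ 12 + 6|_12 = 18 ⇒ 17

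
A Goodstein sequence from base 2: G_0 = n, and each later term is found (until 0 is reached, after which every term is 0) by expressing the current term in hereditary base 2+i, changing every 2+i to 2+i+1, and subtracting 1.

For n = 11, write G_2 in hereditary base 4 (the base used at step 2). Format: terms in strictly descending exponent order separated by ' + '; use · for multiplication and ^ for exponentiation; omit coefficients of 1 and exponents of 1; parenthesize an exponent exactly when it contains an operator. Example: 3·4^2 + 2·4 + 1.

4^(4 + 1) + 3

i=0: 11 = 2^(2 + 1) + 2 + 1 (b=2); 2→3: 3^(3 + 1) + 3 + 1 = 85; 85−1 = 84
i=1: 84 = 3^(3 + 1) + 3 (b=3); 3→4: 4^(4 + 1) + 4 = 1028; 1028−1 = 1027
i=2: 1027 = 4^(4 + 1) + 3 (b=4); 4→5: 5^(5 + 1) + 3 = 15628; 15628−1 = 15627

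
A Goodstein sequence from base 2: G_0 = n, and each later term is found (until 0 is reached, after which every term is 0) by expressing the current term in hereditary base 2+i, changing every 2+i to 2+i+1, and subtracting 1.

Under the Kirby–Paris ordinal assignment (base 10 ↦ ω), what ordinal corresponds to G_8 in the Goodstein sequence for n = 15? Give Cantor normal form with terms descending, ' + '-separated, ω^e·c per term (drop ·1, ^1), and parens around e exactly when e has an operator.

ω^(ω + 1) + ω^7·7 + ω^6·7 + ω^5·7 + ω^4·7 + ω^3·7 + ω^2·7 + ω·7 + 5

(0) 15|_2 = 2^(2 + 1) + 2^2 + 2 + 1 ↦ 3^(3 + 1) + 3^3 + 3 + 1|_3 = 112 ⇒ 111
(1) 111|_3 = 3^(3 + 1) + 3^3 + 3 ↦ 4^(4 + 1) + 4^4 + 4|_4 = 1284 ⇒ 1283
(2) 1283|_4 = 4^(4 + 1) + 4^4 + 3 ↦ 5^(5 + 1) + 5^5 + 3|_5 = 18753 ⇒ 18752
(3) 18752|_5 = 5^(5 + 1) + 5^5 + 2 ↦ 6^(6 + 1) + 6^6 + 2|_6 = 326594 ⇒ 326593
(4) 326593|_6 = 6^(6 + 1) + 6^6 + 1 ↦ 7^(7 + 1) + 7^7 + 1|_7 = 6588345 ⇒ 6588344
(5) 6588344|_7 = 7^(7 + 1) + 7^7 ↦ 8^(8 + 1) + 8^8|_8 = 150994944 ⇒ 150994943
(6) 150994943|_8 = 8^(8 + 1) + 7·8^7 + 7·8^6 + 7·8^5 + 7·8^4 + 7·8^3 + 7·8^2 + 7·8 + 7 ↦ 9^(9 + 1) + 7·9^7 + 7·9^6 + 7·9^5 + 7·9^4 + 7·9^3 + 7·9^2 + 7·9 + 7|_9 = 3524450281 ⇒ 3524450280
(7) 3524450280|_9 = 9^(9 + 1) + 7·9^7 + 7·9^6 + 7·9^5 + 7·9^4 + 7·9^3 + 7·9^2 + 7·9 + 6 ↦ 10^(10 + 1) + 7·10^7 + 7·10^6 + 7·10^5 + 7·10^4 + 7·10^3 + 7·10^2 + 7·10 + 6|_10 = 100077777776 ⇒ 100077777775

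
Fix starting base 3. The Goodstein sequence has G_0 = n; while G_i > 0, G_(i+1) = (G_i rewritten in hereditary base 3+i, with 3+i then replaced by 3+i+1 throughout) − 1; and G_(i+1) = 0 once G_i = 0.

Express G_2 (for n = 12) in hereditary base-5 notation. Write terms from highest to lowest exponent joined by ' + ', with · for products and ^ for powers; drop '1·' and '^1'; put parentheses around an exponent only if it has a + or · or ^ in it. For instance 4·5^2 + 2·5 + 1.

5^2 + 2

base 3: 12 = 3^2 + 3; at 4: 4^2 + 4 = 20; next = 19
base 4: 19 = 4^2 + 3; at 5: 5^2 + 3 = 28; next = 27
base 5: 27 = 5^2 + 2; at 6: 6^2 + 2 = 38; next = 37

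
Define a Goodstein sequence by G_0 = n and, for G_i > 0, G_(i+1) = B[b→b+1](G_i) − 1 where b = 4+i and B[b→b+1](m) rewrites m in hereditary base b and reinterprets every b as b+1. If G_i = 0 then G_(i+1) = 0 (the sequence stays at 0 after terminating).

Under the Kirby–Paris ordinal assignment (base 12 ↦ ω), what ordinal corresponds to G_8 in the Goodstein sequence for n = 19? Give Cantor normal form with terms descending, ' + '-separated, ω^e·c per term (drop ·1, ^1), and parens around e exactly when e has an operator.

G_0 = 19. HB_4(19) = 4^2 + 3. Bump = 28. G_1 = 27.
G_1 = 27. HB_5(27) = 5^2 + 2. Bump = 38. G_2 = 37.
G_2 = 37. HB_6(37) = 6^2 + 1. Bump = 50. G_3 = 49.
G_3 = 49. HB_7(49) = 7^2. Bump = 64. G_4 = 63.
G_4 = 63. HB_8(63) = 7·8 + 7. Bump = 70. G_5 = 69.
G_5 = 69. HB_9(69) = 7·9 + 6. Bump = 76. G_6 = 75.
G_6 = 75. HB_10(75) = 7·10 + 5. Bump = 82. G_7 = 81.
G_7 = 81. HB_11(81) = 7·11 + 4. Bump = 88. G_8 = 87.
G_8 = 87. HB_12(87) = 7·12 + 3. Bump = 94. G_9 = 93.

ω·7 + 3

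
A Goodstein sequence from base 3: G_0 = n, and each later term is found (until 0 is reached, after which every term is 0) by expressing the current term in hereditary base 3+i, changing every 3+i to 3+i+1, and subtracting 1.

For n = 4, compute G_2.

i=0: 4 = 3 + 1 (b=3); 3→4: 4 + 1 = 5; 5−1 = 4
i=1: 4 = 4 (b=4); 4→5: 5 = 5; 5−1 = 4
i=2: 4 = 4 (b=5); 5→6: 4 = 4; 4−1 = 3

4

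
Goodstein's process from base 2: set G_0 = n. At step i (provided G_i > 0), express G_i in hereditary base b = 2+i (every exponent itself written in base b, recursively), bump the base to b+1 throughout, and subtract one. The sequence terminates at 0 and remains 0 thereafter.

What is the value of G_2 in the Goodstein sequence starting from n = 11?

1027

base 2: 11 = 2^(2 + 1) + 2 + 1; at 3: 3^(3 + 1) + 3 + 1 = 85; next = 84
base 3: 84 = 3^(3 + 1) + 3; at 4: 4^(4 + 1) + 4 = 1028; next = 1027
base 4: 1027 = 4^(4 + 1) + 3; at 5: 5^(5 + 1) + 3 = 15628; next = 15627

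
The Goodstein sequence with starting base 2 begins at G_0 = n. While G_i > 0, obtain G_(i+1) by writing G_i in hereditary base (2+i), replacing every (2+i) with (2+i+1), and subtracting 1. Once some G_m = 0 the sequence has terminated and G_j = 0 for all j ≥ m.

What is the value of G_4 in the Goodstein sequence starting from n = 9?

140743

step 0: 9 = 2^(2 + 1) + 1; sub 3 for 2: 3^(3 + 1) + 1; = 82; G_1 = 82−1 = 81
step 1: 81 = 3^(3 + 1); sub 4 for 3: 4^(4 + 1); = 1024; G_2 = 1024−1 = 1023
step 2: 1023 = 3·4^4 + 3·4^3 + 3·4^2 + 3·4 + 3; sub 5 for 4: 3·5^5 + 3·5^3 + 3·5^2 + 3·5 + 3; = 9843; G_3 = 9843−1 = 9842
step 3: 9842 = 3·5^5 + 3·5^3 + 3·5^2 + 3·5 + 2; sub 6 for 5: 3·6^6 + 3·6^3 + 3·6^2 + 3·6 + 2; = 140744; G_4 = 140744−1 = 140743
step 4: 140743 = 3·6^6 + 3·6^3 + 3·6^2 + 3·6 + 1; sub 7 for 6: 3·7^7 + 3·7^3 + 3·7^2 + 3·7 + 1; = 2471827; G_5 = 2471827−1 = 2471826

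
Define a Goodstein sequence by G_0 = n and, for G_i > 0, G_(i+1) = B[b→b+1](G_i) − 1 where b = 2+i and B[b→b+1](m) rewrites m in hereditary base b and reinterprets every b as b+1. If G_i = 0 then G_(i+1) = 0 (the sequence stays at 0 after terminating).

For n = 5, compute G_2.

G_0 = 5. HB_2(5) = 2^2 + 1. Bump = 28. G_1 = 27.
G_1 = 27. HB_3(27) = 3^3. Bump = 256. G_2 = 255.

255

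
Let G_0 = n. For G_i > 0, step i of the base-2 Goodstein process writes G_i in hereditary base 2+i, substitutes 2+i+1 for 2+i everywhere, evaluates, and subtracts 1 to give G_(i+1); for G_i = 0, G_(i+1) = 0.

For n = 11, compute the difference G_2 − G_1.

943

G_0 = 11. HB_2(11) = 2^(2 + 1) + 2 + 1. Bump = 85. G_1 = 84.
G_1 = 84. HB_3(84) = 3^(3 + 1) + 3. Bump = 1028. G_2 = 1027.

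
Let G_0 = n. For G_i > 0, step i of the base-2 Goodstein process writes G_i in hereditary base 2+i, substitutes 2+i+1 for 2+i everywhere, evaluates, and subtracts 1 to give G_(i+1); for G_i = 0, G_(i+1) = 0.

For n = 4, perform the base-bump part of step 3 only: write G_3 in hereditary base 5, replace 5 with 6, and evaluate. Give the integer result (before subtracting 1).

84

G_0=4  [base 2] 2^2  →[2↦3]→  3^3 = 27  −1 ⇒ G_1=26
G_1=26  [base 3] 2·3^2 + 2·3 + 2  →[3↦4]→  2·4^2 + 2·4 + 2 = 42  −1 ⇒ G_2=41
G_2=41  [base 4] 2·4^2 + 2·4 + 1  →[4↦5]→  2·5^2 + 2·5 + 1 = 61  −1 ⇒ G_3=60
G_3=60  [base 5] 2·5^2 + 2·5  →[5↦6]→  2·6^2 + 2·6 = 84  −1 ⇒ G_4=83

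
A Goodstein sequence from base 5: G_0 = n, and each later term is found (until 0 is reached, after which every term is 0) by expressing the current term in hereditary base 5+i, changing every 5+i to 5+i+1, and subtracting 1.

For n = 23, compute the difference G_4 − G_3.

G_0 = 23. HB_5(23) = 4·5 + 3. Bump = 27. G_1 = 26.
G_1 = 26. HB_6(26) = 4·6 + 2. Bump = 30. G_2 = 29.
G_2 = 29. HB_7(29) = 4·7 + 1. Bump = 33. G_3 = 32.
G_3 = 32. HB_8(32) = 4·8. Bump = 36. G_4 = 35.

3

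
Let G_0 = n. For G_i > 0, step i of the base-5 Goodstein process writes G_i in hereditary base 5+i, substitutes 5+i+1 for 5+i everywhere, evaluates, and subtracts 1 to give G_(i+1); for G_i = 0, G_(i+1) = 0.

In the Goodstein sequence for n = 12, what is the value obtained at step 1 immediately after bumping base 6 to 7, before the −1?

15

(0) 12|_5 = 2·5 + 2 ↦ 2·6 + 2|_6 = 14 ⇒ 13
(1) 13|_6 = 2·6 + 1 ↦ 2·7 + 1|_7 = 15 ⇒ 14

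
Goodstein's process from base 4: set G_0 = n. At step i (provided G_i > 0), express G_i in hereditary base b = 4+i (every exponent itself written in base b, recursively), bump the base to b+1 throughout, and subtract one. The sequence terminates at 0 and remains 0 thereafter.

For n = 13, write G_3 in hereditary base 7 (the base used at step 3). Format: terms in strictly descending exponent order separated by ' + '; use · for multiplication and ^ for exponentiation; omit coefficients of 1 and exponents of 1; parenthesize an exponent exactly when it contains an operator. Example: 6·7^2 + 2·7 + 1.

2·7 + 4

step 0: 13 = 3·4 + 1; sub 5 for 4: 3·5 + 1; = 16; G_1 = 16−1 = 15
step 1: 15 = 3·5; sub 6 for 5: 3·6; = 18; G_2 = 18−1 = 17
step 2: 17 = 2·6 + 5; sub 7 for 6: 2·7 + 5; = 19; G_3 = 19−1 = 18
step 3: 18 = 2·7 + 4; sub 8 for 7: 2·8 + 4; = 20; G_4 = 20−1 = 19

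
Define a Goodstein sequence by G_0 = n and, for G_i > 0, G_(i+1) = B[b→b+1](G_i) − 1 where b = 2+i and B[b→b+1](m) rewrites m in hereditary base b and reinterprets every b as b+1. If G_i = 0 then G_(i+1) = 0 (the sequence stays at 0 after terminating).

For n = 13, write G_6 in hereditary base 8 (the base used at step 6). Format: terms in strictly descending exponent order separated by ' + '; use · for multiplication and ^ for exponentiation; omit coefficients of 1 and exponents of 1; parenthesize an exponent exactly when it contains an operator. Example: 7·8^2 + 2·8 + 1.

8^(8 + 1) + 3·8^3 + 3·8^2 + 2·8 + 7

i=0: 13 = 2^(2 + 1) + 2^2 + 1 (b=2); 2→3: 3^(3 + 1) + 3^3 + 1 = 109; 109−1 = 108
i=1: 108 = 3^(3 + 1) + 3^3 (b=3); 3→4: 4^(4 + 1) + 4^4 = 1280; 1280−1 = 1279
i=2: 1279 = 4^(4 + 1) + 3·4^3 + 3·4^2 + 3·4 + 3 (b=4); 4→5: 5^(5 + 1) + 3·5^3 + 3·5^2 + 3·5 + 3 = 16093; 16093−1 = 16092
i=3: 16092 = 5^(5 + 1) + 3·5^3 + 3·5^2 + 3·5 + 2 (b=5); 5→6: 6^(6 + 1) + 3·6^3 + 3·6^2 + 3·6 + 2 = 280712; 280712−1 = 280711
i=4: 280711 = 6^(6 + 1) + 3·6^3 + 3·6^2 + 3·6 + 1 (b=6); 6→7: 7^(7 + 1) + 3·7^3 + 3·7^2 + 3·7 + 1 = 5765999; 5765999−1 = 5765998
i=5: 5765998 = 7^(7 + 1) + 3·7^3 + 3·7^2 + 3·7 (b=7); 7→8: 8^(8 + 1) + 3·8^3 + 3·8^2 + 3·8 = 134219480; 134219480−1 = 134219479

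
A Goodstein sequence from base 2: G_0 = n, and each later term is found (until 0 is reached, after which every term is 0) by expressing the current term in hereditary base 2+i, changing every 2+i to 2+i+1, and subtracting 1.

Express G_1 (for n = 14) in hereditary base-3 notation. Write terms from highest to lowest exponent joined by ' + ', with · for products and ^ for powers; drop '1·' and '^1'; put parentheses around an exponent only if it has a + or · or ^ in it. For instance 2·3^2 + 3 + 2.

base 2: 14 = 2^(2 + 1) + 2^2 + 2; at 3: 3^(3 + 1) + 3^3 + 3 = 111; next = 110
base 3: 110 = 3^(3 + 1) + 3^3 + 2; at 4: 4^(4 + 1) + 4^4 + 2 = 1282; next = 1281

3^(3 + 1) + 3^3 + 2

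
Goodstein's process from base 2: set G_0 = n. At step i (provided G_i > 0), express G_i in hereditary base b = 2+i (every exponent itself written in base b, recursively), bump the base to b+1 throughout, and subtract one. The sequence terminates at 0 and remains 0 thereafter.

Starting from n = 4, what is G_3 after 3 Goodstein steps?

60

[0] 4 ≡ 2^2 (base 2). Lift 3: 27. −1: 26.
[1] 26 ≡ 2·3^2 + 2·3 + 2 (base 3). Lift 4: 42. −1: 41.
[2] 41 ≡ 2·4^2 + 2·4 + 1 (base 4). Lift 5: 61. −1: 60.
[3] 60 ≡ 2·5^2 + 2·5 (base 5). Lift 6: 84. −1: 83.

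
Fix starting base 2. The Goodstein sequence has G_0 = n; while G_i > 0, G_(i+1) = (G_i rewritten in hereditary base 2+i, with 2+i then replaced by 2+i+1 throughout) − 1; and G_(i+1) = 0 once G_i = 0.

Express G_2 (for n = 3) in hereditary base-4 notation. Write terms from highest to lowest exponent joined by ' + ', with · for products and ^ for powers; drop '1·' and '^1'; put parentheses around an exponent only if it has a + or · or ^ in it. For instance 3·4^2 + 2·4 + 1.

step 0: 3 = 2 + 1; sub 3 for 2: 3 + 1; = 4; G_1 = 4−1 = 3
step 1: 3 = 3; sub 4 for 3: 4; = 4; G_2 = 4−1 = 3
step 2: 3 = 3; sub 5 for 4: 3; = 3; G_3 = 3−1 = 2

3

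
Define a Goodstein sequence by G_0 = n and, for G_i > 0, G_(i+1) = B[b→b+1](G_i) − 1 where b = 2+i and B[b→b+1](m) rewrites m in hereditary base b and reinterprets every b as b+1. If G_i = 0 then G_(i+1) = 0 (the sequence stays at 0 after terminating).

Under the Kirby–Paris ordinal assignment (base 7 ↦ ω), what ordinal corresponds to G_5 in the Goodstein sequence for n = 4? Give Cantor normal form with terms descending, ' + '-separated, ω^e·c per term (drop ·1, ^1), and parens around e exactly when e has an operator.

base 2: 4 = 2^2; at 3: 3^3 = 27; next = 26
base 3: 26 = 2·3^2 + 2·3 + 2; at 4: 2·4^2 + 2·4 + 2 = 42; next = 41
base 4: 41 = 2·4^2 + 2·4 + 1; at 5: 2·5^2 + 2·5 + 1 = 61; next = 60
base 5: 60 = 2·5^2 + 2·5; at 6: 2·6^2 + 2·6 = 84; next = 83
base 6: 83 = 2·6^2 + 6 + 5; at 7: 2·7^2 + 7 + 5 = 110; next = 109
base 7: 109 = 2·7^2 + 7 + 4; at 8: 2·8^2 + 8 + 4 = 140; next = 139

ω^2·2 + ω + 4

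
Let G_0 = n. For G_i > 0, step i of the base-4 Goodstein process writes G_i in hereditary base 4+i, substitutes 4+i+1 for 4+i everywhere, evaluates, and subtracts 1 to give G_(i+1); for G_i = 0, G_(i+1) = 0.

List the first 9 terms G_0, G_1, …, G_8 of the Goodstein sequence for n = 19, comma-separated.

(0) 19|_4 = 4^2 + 3 ↦ 5^2 + 3|_5 = 28 ⇒ 27
(1) 27|_5 = 5^2 + 2 ↦ 6^2 + 2|_6 = 38 ⇒ 37
(2) 37|_6 = 6^2 + 1 ↦ 7^2 + 1|_7 = 50 ⇒ 49
(3) 49|_7 = 7^2 ↦ 8^2|_8 = 64 ⇒ 63
(4) 63|_8 = 7·8 + 7 ↦ 7·9 + 7|_9 = 70 ⇒ 69
(5) 69|_9 = 7·9 + 6 ↦ 7·10 + 6|_10 = 76 ⇒ 75
(6) 75|_10 = 7·10 + 5 ↦ 7·11 + 5|_11 = 82 ⇒ 81
(7) 81|_11 = 7·11 + 4 ↦ 7·12 + 4|_12 = 88 ⇒ 87

19, 27, 37, 49, 63, 69, 75, 81, 87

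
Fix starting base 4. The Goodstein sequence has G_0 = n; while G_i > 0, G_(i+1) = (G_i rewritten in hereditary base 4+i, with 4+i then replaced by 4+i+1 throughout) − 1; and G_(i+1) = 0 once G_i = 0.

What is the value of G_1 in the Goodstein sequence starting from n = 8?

i=0: 8 = 2·4 (b=4); 4→5: 2·5 = 10; 10−1 = 9
i=1: 9 = 5 + 4 (b=5); 5→6: 6 + 4 = 10; 10−1 = 9

9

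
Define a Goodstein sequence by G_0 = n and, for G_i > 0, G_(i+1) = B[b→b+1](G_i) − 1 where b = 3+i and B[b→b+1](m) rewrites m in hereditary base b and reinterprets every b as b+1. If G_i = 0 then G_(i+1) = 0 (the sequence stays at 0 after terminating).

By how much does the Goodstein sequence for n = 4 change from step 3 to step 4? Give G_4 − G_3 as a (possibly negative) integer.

G_0 = 4. HB_3(4) = 3 + 1. Bump = 5. G_1 = 4.
G_1 = 4. HB_4(4) = 4. Bump = 5. G_2 = 4.
G_2 = 4. HB_5(4) = 4. Bump = 4. G_3 = 3.
G_3 = 3. HB_6(3) = 3. Bump = 3. G_4 = 2.

-1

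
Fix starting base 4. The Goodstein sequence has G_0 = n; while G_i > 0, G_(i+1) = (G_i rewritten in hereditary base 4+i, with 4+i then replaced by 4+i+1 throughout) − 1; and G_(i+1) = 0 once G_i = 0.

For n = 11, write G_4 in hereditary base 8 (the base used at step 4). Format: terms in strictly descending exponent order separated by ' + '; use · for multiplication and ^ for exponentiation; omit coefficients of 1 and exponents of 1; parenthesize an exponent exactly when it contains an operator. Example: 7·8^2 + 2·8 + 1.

(0) 11|_4 = 2·4 + 3 ↦ 2·5 + 3|_5 = 13 ⇒ 12
(1) 12|_5 = 2·5 + 2 ↦ 2·6 + 2|_6 = 14 ⇒ 13
(2) 13|_6 = 2·6 + 1 ↦ 2·7 + 1|_7 = 15 ⇒ 14
(3) 14|_7 = 2·7 ↦ 2·8|_8 = 16 ⇒ 15

8 + 7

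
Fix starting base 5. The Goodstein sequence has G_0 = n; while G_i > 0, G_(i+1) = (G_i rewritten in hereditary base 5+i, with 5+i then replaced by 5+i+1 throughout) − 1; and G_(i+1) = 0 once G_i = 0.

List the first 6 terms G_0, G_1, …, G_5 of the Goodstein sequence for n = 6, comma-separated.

6, 6, 6, 5, 4, 3

G_0=6  [base 5] 5 + 1  →[5↦6]→  6 + 1 = 7  −1 ⇒ G_1=6
G_1=6  [base 6] 6  →[6↦7]→  7 = 7  −1 ⇒ G_2=6
G_2=6  [base 7] 6  →[7↦8]→  6 = 6  −1 ⇒ G_3=5
G_3=5  [base 8] 5  →[8↦9]→  5 = 5  −1 ⇒ G_4=4
G_4=4  [base 9] 4  →[9↦10]→  4 = 4  −1 ⇒ G_5=3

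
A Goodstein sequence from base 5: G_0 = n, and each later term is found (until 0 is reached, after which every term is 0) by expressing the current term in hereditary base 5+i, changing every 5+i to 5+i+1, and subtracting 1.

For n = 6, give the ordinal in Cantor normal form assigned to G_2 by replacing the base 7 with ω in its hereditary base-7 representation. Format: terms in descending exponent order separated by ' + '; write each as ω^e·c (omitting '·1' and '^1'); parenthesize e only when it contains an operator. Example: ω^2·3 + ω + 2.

6

i=0: 6 = 5 + 1 (b=5); 5→6: 6 + 1 = 7; 7−1 = 6
i=1: 6 = 6 (b=6); 6→7: 7 = 7; 7−1 = 6
i=2: 6 = 6 (b=7); 7→8: 6 = 6; 6−1 = 5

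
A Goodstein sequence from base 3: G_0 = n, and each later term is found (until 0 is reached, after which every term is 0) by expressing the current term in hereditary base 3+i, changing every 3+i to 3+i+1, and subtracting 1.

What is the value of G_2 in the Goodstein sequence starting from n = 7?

i=0: 7 = 2·3 + 1 (b=3); 3→4: 2·4 + 1 = 9; 9−1 = 8
i=1: 8 = 2·4 (b=4); 4→5: 2·5 = 10; 10−1 = 9
i=2: 9 = 5 + 4 (b=5); 5→6: 6 + 4 = 10; 10−1 = 9

9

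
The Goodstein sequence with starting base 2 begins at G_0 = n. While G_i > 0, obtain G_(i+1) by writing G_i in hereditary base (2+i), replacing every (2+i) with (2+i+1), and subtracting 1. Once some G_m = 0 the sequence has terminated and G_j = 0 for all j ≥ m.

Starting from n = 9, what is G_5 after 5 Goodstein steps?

2471826

G_0=9  [base 2] 2^(2 + 1) + 1  →[2↦3]→  3^(3 + 1) + 1 = 82  −1 ⇒ G_1=81
G_1=81  [base 3] 3^(3 + 1)  →[3↦4]→  4^(4 + 1) = 1024  −1 ⇒ G_2=1023
G_2=1023  [base 4] 3·4^4 + 3·4^3 + 3·4^2 + 3·4 + 3  →[4↦5]→  3·5^5 + 3·5^3 + 3·5^2 + 3·5 + 3 = 9843  −1 ⇒ G_3=9842
G_3=9842  [base 5] 3·5^5 + 3·5^3 + 3·5^2 + 3·5 + 2  →[5↦6]→  3·6^6 + 3·6^3 + 3·6^2 + 3·6 + 2 = 140744  −1 ⇒ G_4=140743
G_4=140743  [base 6] 3·6^6 + 3·6^3 + 3·6^2 + 3·6 + 1  →[6↦7]→  3·7^7 + 3·7^3 + 3·7^2 + 3·7 + 1 = 2471827  −1 ⇒ G_5=2471826
G_5=2471826  [base 7] 3·7^7 + 3·7^3 + 3·7^2 + 3·7  →[7↦8]→  3·8^8 + 3·8^3 + 3·8^2 + 3·8 = 50333400  −1 ⇒ G_6=50333399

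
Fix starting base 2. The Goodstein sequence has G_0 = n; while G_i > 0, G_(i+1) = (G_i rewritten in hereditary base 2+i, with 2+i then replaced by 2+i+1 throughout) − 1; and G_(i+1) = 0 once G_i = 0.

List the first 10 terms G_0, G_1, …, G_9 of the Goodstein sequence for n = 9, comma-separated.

9, 81, 1023, 9842, 140743, 2471826, 50333399, 1162263921, 30000003325, 855935016215

9 —HB2→ 2^(2 + 1) + 1 —bump→ 3^(3 + 1) + 1 = 82 —(−1)→ 81
81 —HB3→ 3^(3 + 1) —bump→ 4^(4 + 1) = 1024 —(−1)→ 1023
1023 —HB4→ 3·4^4 + 3·4^3 + 3·4^2 + 3·4 + 3 —bump→ 3·5^5 + 3·5^3 + 3·5^2 + 3·5 + 3 = 9843 —(−1)→ 9842
9842 —HB5→ 3·5^5 + 3·5^3 + 3·5^2 + 3·5 + 2 —bump→ 3·6^6 + 3·6^3 + 3·6^2 + 3·6 + 2 = 140744 —(−1)→ 140743
140743 —HB6→ 3·6^6 + 3·6^3 + 3·6^2 + 3·6 + 1 —bump→ 3·7^7 + 3·7^3 + 3·7^2 + 3·7 + 1 = 2471827 —(−1)→ 2471826
2471826 —HB7→ 3·7^7 + 3·7^3 + 3·7^2 + 3·7 —bump→ 3·8^8 + 3·8^3 + 3·8^2 + 3·8 = 50333400 —(−1)→ 50333399
50333399 —HB8→ 3·8^8 + 3·8^3 + 3·8^2 + 2·8 + 7 —bump→ 3·9^9 + 3·9^3 + 3·9^2 + 2·9 + 7 = 1162263922 —(−1)→ 1162263921
1162263921 —HB9→ 3·9^9 + 3·9^3 + 3·9^2 + 2·9 + 6 —bump→ 3·10^10 + 3·10^3 + 3·10^2 + 2·10 + 6 = 30000003326 —(−1)→ 30000003325
30000003325 —HB10→ 3·10^10 + 3·10^3 + 3·10^2 + 2·10 + 5 —bump→ 3·11^11 + 3·11^3 + 3·11^2 + 2·11 + 5 = 855935016216 —(−1)→ 855935016215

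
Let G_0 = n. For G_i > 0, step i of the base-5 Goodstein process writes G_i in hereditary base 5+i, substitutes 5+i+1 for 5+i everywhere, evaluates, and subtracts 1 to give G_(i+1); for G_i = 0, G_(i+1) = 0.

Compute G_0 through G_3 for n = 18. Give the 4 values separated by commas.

step 0: 18 = 3·5 + 3; sub 6 for 5: 3·6 + 3; = 21; G_1 = 21−1 = 20
step 1: 20 = 3·6 + 2; sub 7 for 6: 3·7 + 2; = 23; G_2 = 23−1 = 22
step 2: 22 = 3·7 + 1; sub 8 for 7: 3·8 + 1; = 25; G_3 = 25−1 = 24

18, 20, 22, 24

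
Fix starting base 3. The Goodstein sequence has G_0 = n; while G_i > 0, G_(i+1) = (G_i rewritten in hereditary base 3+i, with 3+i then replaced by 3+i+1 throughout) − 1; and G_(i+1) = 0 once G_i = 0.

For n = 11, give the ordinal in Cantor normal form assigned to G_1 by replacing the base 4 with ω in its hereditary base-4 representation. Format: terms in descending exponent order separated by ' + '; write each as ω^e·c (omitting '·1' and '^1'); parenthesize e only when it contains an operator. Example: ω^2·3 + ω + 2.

11 —HB3→ 3^2 + 2 —bump→ 4^2 + 2 = 18 —(−1)→ 17
17 —HB4→ 4^2 + 1 —bump→ 5^2 + 1 = 26 —(−1)→ 25

ω^2 + 1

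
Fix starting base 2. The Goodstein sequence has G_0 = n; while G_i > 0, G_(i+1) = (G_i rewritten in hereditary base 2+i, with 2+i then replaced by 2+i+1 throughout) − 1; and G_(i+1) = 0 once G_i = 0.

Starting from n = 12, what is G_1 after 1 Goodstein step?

107

[0] 12 ≡ 2^(2 + 1) + 2^2 (base 2). Lift 3: 108. −1: 107.
[1] 107 ≡ 3^(3 + 1) + 2·3^2 + 2·3 + 2 (base 3). Lift 4: 1066. −1: 1065.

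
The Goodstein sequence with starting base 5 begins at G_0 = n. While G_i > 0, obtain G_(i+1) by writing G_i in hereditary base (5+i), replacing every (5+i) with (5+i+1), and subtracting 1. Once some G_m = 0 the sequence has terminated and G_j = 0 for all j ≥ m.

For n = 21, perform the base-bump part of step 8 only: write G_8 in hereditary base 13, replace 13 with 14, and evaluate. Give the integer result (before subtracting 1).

[0] 21 ≡ 4·5 + 1 (base 5). Lift 6: 25. −1: 24.
[1] 24 ≡ 4·6 (base 6). Lift 7: 28. −1: 27.
[2] 27 ≡ 3·7 + 6 (base 7). Lift 8: 30. −1: 29.
[3] 29 ≡ 3·8 + 5 (base 8). Lift 9: 32. −1: 31.
[4] 31 ≡ 3·9 + 4 (base 9). Lift 10: 34. −1: 33.
[5] 33 ≡ 3·10 + 3 (base 10). Lift 11: 36. −1: 35.
[6] 35 ≡ 3·11 + 2 (base 11). Lift 12: 38. −1: 37.
[7] 37 ≡ 3·12 + 1 (base 12). Lift 13: 40. −1: 39.

42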